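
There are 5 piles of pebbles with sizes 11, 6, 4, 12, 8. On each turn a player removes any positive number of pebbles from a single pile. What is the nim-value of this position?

Compute the nim-sum pairwise:
11 ⊕ 6 = 13
13 ⊕ 4 = 9
9 ⊕ 12 = 5
5 ⊕ 8 = 13

13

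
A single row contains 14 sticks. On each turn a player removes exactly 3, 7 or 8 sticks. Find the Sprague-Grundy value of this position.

1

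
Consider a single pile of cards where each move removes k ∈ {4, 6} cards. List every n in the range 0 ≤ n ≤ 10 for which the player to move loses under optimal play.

0, 1, 2, 3, 10

Build the Grundy sequence with g(k) = mex{g(k−s) : s ∈ {4, 6}, s ≤ k}:
k:     0  1  2  3  4  5  6  7  8  9 10
g(k):  0  0  0  0  1  1  1  1  2  2  0
The P-positions (g = 0) in 0..10 are 0, 1, 2, 3, 10.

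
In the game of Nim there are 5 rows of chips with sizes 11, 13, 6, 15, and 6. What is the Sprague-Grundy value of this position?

9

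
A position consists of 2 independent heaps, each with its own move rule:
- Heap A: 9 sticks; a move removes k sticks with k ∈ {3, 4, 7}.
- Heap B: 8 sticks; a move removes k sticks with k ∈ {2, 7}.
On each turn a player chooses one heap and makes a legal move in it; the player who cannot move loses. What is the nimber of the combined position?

Grundy values for heap A (subtraction set {3, 4, 7}):
g(0) = mex{} = 0
g(1) = mex{} = 0
g(2) = mex{} = 0
g(3) = mex{0} = 1
g(4) = mex{0} = 1
g(5) = mex{0} = 1
g(6) = mex{0,1} = 2
g(7) = mex{0,1} = 2
g(8) = mex{0,1} = 2
g(9) = mex{0,1,2} = 3
So g(9) = 3.
Grundy values for heap B (subtraction set {2, 7}):
k:     0  1  2  3  4  5  6  7  8
g(k):  0  0  1  1  0  0  1  1  2
So g(8) = 2.
The value of a disjunctive sum is the nim-sum of the parts.
Combined value = 3 XOR 2 = 1.

1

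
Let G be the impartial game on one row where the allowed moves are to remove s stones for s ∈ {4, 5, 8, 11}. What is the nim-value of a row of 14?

3

Build the Grundy sequence with g(k) = mex{g(k−s) : s ∈ {4, 5, 8, 11}, s ≤ k}:
k:     0  1  2  3  4  5  6  7  8  9 10 11 12 13 14
g(k):  0  0  0  0  1  1  1  1  2  2  2  2  3  3  3
So g(14) = 3.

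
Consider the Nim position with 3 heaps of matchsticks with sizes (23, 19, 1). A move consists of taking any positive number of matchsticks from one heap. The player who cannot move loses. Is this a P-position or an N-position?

N-position

Bitwise XOR of the heap sizes:
  10111  (23)
  10011  (19)
  00001  (1)
  -----
  00101  (5)
The nim-sum is 5 ≠ 0, so this is an N-position: the player to move can win.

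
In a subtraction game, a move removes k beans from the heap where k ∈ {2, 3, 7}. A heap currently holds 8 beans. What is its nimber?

Grundy values for subtraction set {2, 3, 7}:
g(0) = mex{} = 0
g(1) = mex{} = 0
g(2) = mex{0} = 1
g(3) = mex{0} = 1
g(4) = mex{0,1} = 2
g(5) = mex{1} = 0
g(6) = mex{1,2} = 0
g(7) = mex{0,2} = 1
g(8) = mex{0} = 1
So g(8) = 1.

1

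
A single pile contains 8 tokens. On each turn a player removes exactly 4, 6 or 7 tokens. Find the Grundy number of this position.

2

Grundy values for subtraction set {4, 6, 7}:
k:     0  1  2  3  4  5  6  7  8
g(k):  0  0  0  0  1  1  1  1  2
So g(8) = 2.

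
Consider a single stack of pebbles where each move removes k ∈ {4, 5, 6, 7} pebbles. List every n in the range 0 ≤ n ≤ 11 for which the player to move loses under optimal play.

Compute g(0), g(1), … for moves {4, 5, 6, 7}:
g(0) = mex{} = 0
g(1) = mex{} = 0
g(2) = mex{} = 0
g(3) = mex{} = 0
g(4) = mex{0} = 1
g(5) = mex{0} = 1
g(6) = mex{0} = 1
g(7) = mex{0} = 1
g(8) = mex{0,1} = 2
g(9) = mex{0,1} = 2
g(10) = mex{0,1} = 2
g(11) = mex{1} = 0
The P-positions (g = 0) in 0..11 are 0, 1, 2, 3, 11.

0, 1, 2, 3, 11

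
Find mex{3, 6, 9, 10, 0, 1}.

2

The values 0, 1 are all present; 2 is the first non-negative integer missing from the set.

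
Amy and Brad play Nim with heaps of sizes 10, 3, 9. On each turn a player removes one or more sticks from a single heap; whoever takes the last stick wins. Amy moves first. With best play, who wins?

Brad wins

Write each in binary and XOR column by column:
  1010  (10)
  0011  (3)
  1001  (9)
  ----
  0000  (0)
The nim-sum is 0, so this is a P-position: the player to move is in a losing position under optimal play; Amy is about to move from it and so loses — Brad wins.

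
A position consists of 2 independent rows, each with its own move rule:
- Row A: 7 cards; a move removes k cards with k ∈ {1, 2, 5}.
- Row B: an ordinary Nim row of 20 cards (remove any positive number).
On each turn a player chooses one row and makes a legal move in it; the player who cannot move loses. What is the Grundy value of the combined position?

21

Build the Grundy sequence for row A with g(k) = mex{g(k−s) : s ∈ {1, 2, 5}, s ≤ k}:
k:     0  1  2  3  4  5  6  7
g(k):  0  1  2  0  1  2  0  1
So g(7) = 1.
Row B is a plain Nim row of size 20, so its Grundy value is 20.
By the Sprague-Grundy theorem, the Grundy value of a sum of independent games is the XOR of the component values.
Combined value = 1 ⊕ 20 = 21.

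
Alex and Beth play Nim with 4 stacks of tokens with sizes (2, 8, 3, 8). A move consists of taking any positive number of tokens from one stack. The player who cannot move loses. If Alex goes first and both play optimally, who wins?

Nim-sum: 2 ⊕ 8 ⊕ 3 ⊕ 8 = 1.
The nim-sum is 1 ≠ 0, so this is an N-position: the player to move can win; Alex has a winning move.

Alex wins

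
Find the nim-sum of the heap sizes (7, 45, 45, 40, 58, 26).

15

Nim-sum: 7 ⊕ 45 ⊕ 45 ⊕ 40 ⊕ 58 ⊕ 26 = 15.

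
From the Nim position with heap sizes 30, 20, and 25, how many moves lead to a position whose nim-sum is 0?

3

Write each in binary and XOR column by column:
  11110  (30)
  10100  (20)
  11001  (25)
  -----
  10011  (19)
The overall nim-sum is X = 19. A heap of size p has a winning move iff p XOR X < p (reduce it to p XOR X).
  30: 30 XOR 19 = 13 < 30 — winning move (to 13).
  20: 20 XOR 19 = 7 < 20 — winning move (to 7).
  25: 25 XOR 19 = 10 < 25 — winning move (to 10).
That gives 3 winning moves.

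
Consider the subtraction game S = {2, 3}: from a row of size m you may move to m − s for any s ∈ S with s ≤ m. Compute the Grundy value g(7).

Grundy values for subtraction set {2, 3}:
k:     0  1  2  3  4  5  6  7
g(k):  0  0  1  1  2  0  0  1
So g(7) = 1.

1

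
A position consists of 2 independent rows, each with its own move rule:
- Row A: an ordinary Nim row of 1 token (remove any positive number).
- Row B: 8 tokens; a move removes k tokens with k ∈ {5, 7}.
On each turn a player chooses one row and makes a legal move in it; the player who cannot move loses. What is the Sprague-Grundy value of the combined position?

Row A is a plain Nim row of size 1, so its Grundy value is 1.
Grundy values for row B (subtraction set {5, 7}):
g(0) = mex{} = 0
g(1) = mex{} = 0
g(2) = mex{} = 0
g(3) = mex{} = 0
g(4) = mex{} = 0
g(5) = mex{0} = 1
g(6) = mex{0} = 1
g(7) = mex{0} = 1
g(8) = mex{0} = 1
So g(8) = 1.
The value of a disjunctive sum is the nim-sum of the parts.
Combined value = 1 XOR 1 = 0.

0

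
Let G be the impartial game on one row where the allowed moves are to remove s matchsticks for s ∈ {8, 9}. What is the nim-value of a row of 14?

Grundy values for subtraction set {8, 9}:
g(0) = mex{} = 0
g(1) = mex{} = 0
g(2) = mex{} = 0
g(3) = mex{} = 0
g(4) = mex{} = 0
g(5) = mex{} = 0
g(6) = mex{} = 0
g(7) = mex{} = 0
g(8) = mex{0} = 1
g(9) = mex{0} = 1
g(10) = mex{0} = 1
g(11) = mex{0} = 1
g(12) = mex{0} = 1
g(13) = mex{0} = 1
g(14) = mex{0} = 1
So g(14) = 1.

1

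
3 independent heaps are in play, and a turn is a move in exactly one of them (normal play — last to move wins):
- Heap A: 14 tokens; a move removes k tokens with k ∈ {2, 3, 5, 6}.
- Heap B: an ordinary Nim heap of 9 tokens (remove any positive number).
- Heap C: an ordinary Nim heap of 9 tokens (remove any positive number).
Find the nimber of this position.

For heap A, compute g(0), g(1), … with moves {2, 3, 5, 6}:
g(0) = mex{} = 0
g(1) = mex{} = 0
g(2) = mex{0} = 1
g(3) = mex{0} = 1
g(4) = mex{0,1} = 2
g(5) = mex{0,1} = 2
g(6) = mex{0,1,2} = 3
g(7) = mex{0,1,2} = 3
g(8) = mex{1,2,3} = 0
g(9) = mex{1,2,3} = 0
g(10) = mex{0,2,3} = 1
g(11) = mex{0,2,3} = 1
g(12) = mex{0,1,3} = 2
g(13) = mex{0,1,3} = 2
g(14) = mex{0,1,2} = 3
So g(14) = 3.
Heap B is a plain Nim heap of size 9, so its Grundy value is 9.
Heap C is a plain Nim heap of size 9, so its Grundy value is 9.
The value of a disjunctive sum is the nim-sum of the parts.
Combined value = 3 ⊕ 9 ⊕ 9 = 3.

3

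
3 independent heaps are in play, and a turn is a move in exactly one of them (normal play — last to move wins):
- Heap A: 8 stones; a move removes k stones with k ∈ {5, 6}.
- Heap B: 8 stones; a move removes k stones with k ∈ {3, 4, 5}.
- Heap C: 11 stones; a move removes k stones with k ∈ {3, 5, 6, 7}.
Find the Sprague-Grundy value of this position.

1

Grundy values for heap A (subtraction set {5, 6}):
g(0) = mex{} = 0
g(1) = mex{} = 0
g(2) = mex{} = 0
g(3) = mex{} = 0
g(4) = mex{} = 0
g(5) = mex{0} = 1
g(6) = mex{0} = 1
g(7) = mex{0} = 1
g(8) = mex{0} = 1
So g(8) = 1.
For heap B, compute g(0), g(1), … with moves {3, 4, 5}:
k:     0  1  2  3  4  5  6  7  8
g(k):  0  0  0  1  1  1  2  2  0
So g(8) = 0.
Grundy values for heap C (subtraction set {3, 5, 6, 7}):
k:     0  1  2  3  4  5  6  7  8  9 10 11
g(k):  0  0  0  1  1  1  2  2  2  3  0  0
So g(11) = 0.
By the Sprague-Grundy theorem, the Grundy value of a sum of independent games is the XOR of the component values.
Combined value = 1 ⊕ 0 ⊕ 0 = 1.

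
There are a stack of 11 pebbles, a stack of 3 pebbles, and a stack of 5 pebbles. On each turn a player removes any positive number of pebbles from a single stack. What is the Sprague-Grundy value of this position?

Compute the nim-sum pairwise:
11 ^ 3 = 8
8 ^ 5 = 13

13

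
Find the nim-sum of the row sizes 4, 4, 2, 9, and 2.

9

Compute the nim-sum pairwise:
4 ⊕ 4 = 0
0 ⊕ 2 = 2
2 ⊕ 9 = 11
11 ⊕ 2 = 9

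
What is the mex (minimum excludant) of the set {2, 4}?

0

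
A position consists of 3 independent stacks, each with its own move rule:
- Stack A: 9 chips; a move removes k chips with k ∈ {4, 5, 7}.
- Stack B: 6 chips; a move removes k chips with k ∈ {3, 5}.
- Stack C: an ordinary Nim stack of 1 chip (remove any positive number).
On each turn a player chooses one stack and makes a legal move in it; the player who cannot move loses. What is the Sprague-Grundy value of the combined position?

1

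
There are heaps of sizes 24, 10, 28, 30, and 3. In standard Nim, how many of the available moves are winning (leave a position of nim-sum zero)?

In binary:
  11000  (24)
  01010  (10)
  11100  (28)
  11110  (30)
  00011  (3)
  -----
  10011  (19)
The overall nim-sum is X = 19. A heap of size p has a winning move iff p XOR X < p (reduce it to p XOR X).
  24: 24 XOR 19 = 11 < 24 — winning move (to 11).
  10: 10 XOR 19 = 25 ≥ 10 — no move.
  28: 28 XOR 19 = 15 < 28 — winning move (to 15).
  30: 30 XOR 19 = 13 < 30 — winning move (to 13).
  3: 3 XOR 19 = 16 ≥ 3 — no move.
That gives 3 winning moves.

3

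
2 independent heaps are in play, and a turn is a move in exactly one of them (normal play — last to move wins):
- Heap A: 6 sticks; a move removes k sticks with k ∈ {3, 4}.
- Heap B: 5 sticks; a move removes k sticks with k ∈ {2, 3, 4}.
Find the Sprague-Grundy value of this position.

Build the Grundy sequence for heap A with g(k) = mex{g(k−s) : s ∈ {3, 4}, s ≤ k}:
k:     0  1  2  3  4  5  6
g(k):  0  0  0  1  1  1  2
So g(6) = 2.
For heap B, compute g(0), g(1), … with moves {2, 3, 4}:
g(0) = mex{} = 0
g(1) = mex{} = 0
g(2) = mex{0} = 1
g(3) = mex{0} = 1
g(4) = mex{0,1} = 2
g(5) = mex{0,1} = 2
So g(5) = 2.
By the Sprague-Grundy theorem, the Grundy value of a sum of independent games is the XOR of the component values.
Combined value = 2 ⊕ 2 = 0.

0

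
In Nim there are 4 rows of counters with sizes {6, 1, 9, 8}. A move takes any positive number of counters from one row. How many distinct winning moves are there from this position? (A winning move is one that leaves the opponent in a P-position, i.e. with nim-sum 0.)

Nim-sum: 6 XOR 1 XOR 9 XOR 8 = 6.
The overall nim-sum is X = 6. A row of size p has a winning move iff p XOR X < p (reduce it to p XOR X).
  6: 6 XOR 6 = 0 < 6 — winning move (to 0).
  1: 1 XOR 6 = 7 ≥ 1 — no move.
  9: 9 XOR 6 = 15 ≥ 9 — no move.
  8: 8 XOR 6 = 14 ≥ 8 — no move.
That gives 1 winning move.

1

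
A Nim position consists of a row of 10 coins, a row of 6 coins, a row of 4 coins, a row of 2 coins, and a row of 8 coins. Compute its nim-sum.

Write each in binary and XOR column by column:
  1010  (10)
  0110  (6)
  0100  (4)
  0010  (2)
  1000  (8)
  ----
  0010  (2)

2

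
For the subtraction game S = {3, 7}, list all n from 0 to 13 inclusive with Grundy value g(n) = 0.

0, 1, 2, 6, 10, 11, 12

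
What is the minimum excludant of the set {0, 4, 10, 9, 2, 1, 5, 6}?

3

The values 0, 1, 2 are all present; 3 is the first non-negative integer missing from the set.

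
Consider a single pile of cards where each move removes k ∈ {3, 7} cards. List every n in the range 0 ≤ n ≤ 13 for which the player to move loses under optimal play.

0, 1, 2, 6, 10, 11, 12

Build the Grundy sequence with g(k) = mex{g(k−s) : s ∈ {3, 7}, s ≤ k}:
g(0) = mex{} = 0
g(1) = mex{} = 0
g(2) = mex{} = 0
g(3) = mex{0} = 1
g(4) = mex{0} = 1
g(5) = mex{0} = 1
g(6) = mex{1} = 0
g(7) = mex{0,1} = 2
g(8) = mex{0,1} = 2
g(9) = mex{0} = 1
g(10) = mex{1,2} = 0
g(11) = mex{1,2} = 0
g(12) = mex{1} = 0
g(13) = mex{0} = 1
The P-positions (g = 0) in 0..13 are 0, 1, 2, 6, 10, 11, 12.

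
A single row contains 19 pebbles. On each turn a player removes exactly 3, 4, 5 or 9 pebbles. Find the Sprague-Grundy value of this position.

1

Build the Grundy sequence with g(k) = mex{g(k−s) : s ∈ {3, 4, 5, 9}, s ≤ k}:
k:     0  1  2  3  4  5  6  7  8  9 10 11 12 13 14 15 16 17 18 19
g(k):  0  0  0  1  1  1  2  2  0  3  3  1  4  2  0  0  0  1  1  1
So g(19) = 1.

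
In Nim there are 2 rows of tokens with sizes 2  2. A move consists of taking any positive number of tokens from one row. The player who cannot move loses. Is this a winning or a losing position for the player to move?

Losing position

Nim-sum: 2 ⊕ 2 = 0.
The nim-sum is 0, so this is a P-position: the player to move is in a losing position under optimal play.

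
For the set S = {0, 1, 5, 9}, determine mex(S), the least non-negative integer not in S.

The values 0, 1 are all present; 2 is the first non-negative integer missing from the set.

2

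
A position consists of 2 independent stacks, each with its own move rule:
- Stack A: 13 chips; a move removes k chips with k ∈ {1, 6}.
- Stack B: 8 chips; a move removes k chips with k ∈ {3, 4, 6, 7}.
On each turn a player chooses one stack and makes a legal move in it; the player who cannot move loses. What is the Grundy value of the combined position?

For stack A, compute g(0), g(1), … with moves {1, 6}:
k:     0  1  2  3  4  5  6  7  8  9 10 11 12 13
g(k):  0  1  0  1  0  1  2  0  1  0  1  0  1  2
So g(13) = 2.
Build the Grundy sequence for stack B with g(k) = mex{g(k−s) : s ∈ {3, 4, 6, 7}, s ≤ k}:
k:     0  1  2  3  4  5  6  7  8
g(k):  0  0  0  1  1  1  2  2  2
So g(8) = 2.
The value of a disjunctive sum is the nim-sum of the parts.
Combined value = 2 XOR 2 = 0.

0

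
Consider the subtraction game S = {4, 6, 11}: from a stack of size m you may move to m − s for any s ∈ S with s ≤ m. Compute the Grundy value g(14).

1

Compute g(0), g(1), … for moves {4, 6, 11}:
g(0) = mex{} = 0
g(1) = mex{} = 0
g(2) = mex{} = 0
g(3) = mex{} = 0
g(4) = mex{0} = 1
g(5) = mex{0} = 1
g(6) = mex{0} = 1
g(7) = mex{0} = 1
g(8) = mex{0,1} = 2
g(9) = mex{0,1} = 2
g(10) = mex{1} = 0
g(11) = mex{0,1} = 2
g(12) = mex{0,1,2} = 3
g(13) = mex{0,1,2} = 3
g(14) = mex{0,2} = 1
So g(14) = 1.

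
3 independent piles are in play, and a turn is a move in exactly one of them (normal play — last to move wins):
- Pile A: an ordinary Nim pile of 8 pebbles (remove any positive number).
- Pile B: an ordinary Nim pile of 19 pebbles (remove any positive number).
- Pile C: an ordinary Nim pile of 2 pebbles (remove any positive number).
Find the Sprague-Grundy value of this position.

25

Pile A is a plain Nim pile of size 8, so its Grundy value is 8.
Pile B is a plain Nim pile of size 19, so its Grundy value is 19.
Pile C is a plain Nim pile of size 2, so its Grundy value is 2.
The value of a disjunctive sum is the nim-sum of the parts.
Combined value = 8 XOR 19 XOR 2 = 25.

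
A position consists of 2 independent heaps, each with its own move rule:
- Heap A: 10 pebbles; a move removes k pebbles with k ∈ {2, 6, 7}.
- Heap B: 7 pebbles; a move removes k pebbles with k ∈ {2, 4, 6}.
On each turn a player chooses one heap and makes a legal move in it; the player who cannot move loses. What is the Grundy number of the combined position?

0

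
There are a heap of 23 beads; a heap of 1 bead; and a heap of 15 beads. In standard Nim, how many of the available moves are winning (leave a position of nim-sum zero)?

1

Write each in binary and XOR column by column:
  10111  (23)
  00001  (1)
  01111  (15)
  -----
  11001  (25)
The overall nim-sum is X = 25. A heap of size p has a winning move iff p XOR X < p (reduce it to p XOR X).
  23: 23 XOR 25 = 14 < 23 — winning move (to 14).
  1: 1 XOR 25 = 24 ≥ 1 — no move.
  15: 15 XOR 25 = 22 ≥ 15 — no move.
That gives 1 winning move.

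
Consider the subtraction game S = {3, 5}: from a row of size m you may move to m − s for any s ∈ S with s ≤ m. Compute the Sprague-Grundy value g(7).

2

Grundy values for subtraction set {3, 5}:
k:     0  1  2  3  4  5  6  7
g(k):  0  0  0  1  1  1  2  2
So g(7) = 2.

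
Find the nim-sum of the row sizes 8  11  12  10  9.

12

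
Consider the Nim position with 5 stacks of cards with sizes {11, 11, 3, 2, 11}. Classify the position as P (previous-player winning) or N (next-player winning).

N-position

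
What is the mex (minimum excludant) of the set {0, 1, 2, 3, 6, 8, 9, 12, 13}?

The values 0, 1, 2, 3 are all present; 4 is the first non-negative integer missing from the set.

4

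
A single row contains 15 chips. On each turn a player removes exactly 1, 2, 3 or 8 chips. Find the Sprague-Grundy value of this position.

Grundy values for subtraction set {1, 2, 3, 8}:
k:     0  1  2  3  4  5  6  7  8  9 10 11 12 13 14 15
g(k):  0  1  2  3  0  1  2  3  4  0  1  2  3  0  1  2
So g(15) = 2.

2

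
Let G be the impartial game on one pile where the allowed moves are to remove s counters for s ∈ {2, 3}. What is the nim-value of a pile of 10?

Compute g(0), g(1), … for moves {2, 3}:
g(0) = mex{} = 0
g(1) = mex{} = 0
g(2) = mex{0} = 1
g(3) = mex{0} = 1
g(4) = mex{0,1} = 2
g(5) = mex{1} = 0
g(6) = mex{1,2} = 0
g(7) = mex{0,2} = 1
g(8) = mex{0} = 1
g(9) = mex{0,1} = 2
g(10) = mex{1} = 0
So g(10) = 0.

0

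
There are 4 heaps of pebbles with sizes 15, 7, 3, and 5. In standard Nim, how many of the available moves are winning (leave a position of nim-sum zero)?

1

Compute the nim-sum pairwise:
15 XOR 7 = 8
8 XOR 3 = 11
11 XOR 5 = 14
The overall nim-sum is X = 14. A heap of size p has a winning move iff p XOR X < p (reduce it to p XOR X).
  15: 15 XOR 14 = 1 < 15 — winning move (to 1).
  7: 7 XOR 14 = 9 ≥ 7 — no move.
  3: 3 XOR 14 = 13 ≥ 3 — no move.
  5: 5 XOR 14 = 11 ≥ 5 — no move.
That gives 1 winning move.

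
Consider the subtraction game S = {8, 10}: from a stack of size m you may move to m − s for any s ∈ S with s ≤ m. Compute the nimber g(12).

1

Build the Grundy sequence with g(k) = mex{g(k−s) : s ∈ {8, 10}, s ≤ k}:
k:     0  1  2  3  4  5  6  7  8  9 10 11 12
g(k):  0  0  0  0  0  0  0  0  1  1  1  1  1
So g(12) = 1.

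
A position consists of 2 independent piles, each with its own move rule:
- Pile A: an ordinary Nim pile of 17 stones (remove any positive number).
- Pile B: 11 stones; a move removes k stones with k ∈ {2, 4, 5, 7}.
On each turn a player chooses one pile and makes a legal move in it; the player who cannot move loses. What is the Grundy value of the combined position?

Pile A is a plain Nim pile of size 17, so its Grundy value is 17.
Grundy values for pile B (subtraction set {2, 4, 5, 7}):
g(0) = mex{} = 0
g(1) = mex{} = 0
g(2) = mex{0} = 1
g(3) = mex{0} = 1
g(4) = mex{0,1} = 2
g(5) = mex{0,1} = 2
g(6) = mex{0,1,2} = 3
g(7) = mex{0,1,2} = 3
g(8) = mex{0,1,2,3} = 4
g(9) = mex{1,2,3} = 0
g(10) = mex{1,2,3,4} = 0
g(11) = mex{0,2,3} = 1
So g(11) = 1.
The value of a disjunctive sum is the nim-sum of the parts.
Combined value = 17 ⊕ 1 = 16.

16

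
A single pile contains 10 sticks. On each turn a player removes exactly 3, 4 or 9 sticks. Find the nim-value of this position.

Compute g(0), g(1), … for moves {3, 4, 9}:
g(0) = mex{} = 0
g(1) = mex{} = 0
g(2) = mex{} = 0
g(3) = mex{0} = 1
g(4) = mex{0} = 1
g(5) = mex{0} = 1
g(6) = mex{0,1} = 2
g(7) = mex{1} = 0
g(8) = mex{1} = 0
g(9) = mex{0,1,2} = 3
g(10) = mex{0,2} = 1
So g(10) = 1.

1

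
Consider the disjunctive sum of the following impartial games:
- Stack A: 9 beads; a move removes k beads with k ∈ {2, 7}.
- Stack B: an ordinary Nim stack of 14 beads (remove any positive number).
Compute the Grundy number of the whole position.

14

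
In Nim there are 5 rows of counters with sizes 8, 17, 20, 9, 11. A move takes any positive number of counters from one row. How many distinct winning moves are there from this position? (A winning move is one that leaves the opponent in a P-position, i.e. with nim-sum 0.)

Bitwise XOR of the heap sizes:
  01000  (8)
  10001  (17)
  10100  (20)
  01001  (9)
  01011  (11)
  -----
  01111  (15)
The overall nim-sum is X = 15. A row of size p has a winning move iff p XOR X < p (reduce it to p XOR X).
  8: 8 XOR 15 = 7 < 8 — winning move (to 7).
  17: 17 XOR 15 = 30 ≥ 17 — no move.
  20: 20 XOR 15 = 27 ≥ 20 — no move.
  9: 9 XOR 15 = 6 < 9 — winning move (to 6).
  11: 11 XOR 15 = 4 < 11 — winning move (to 4).
That gives 3 winning moves.

3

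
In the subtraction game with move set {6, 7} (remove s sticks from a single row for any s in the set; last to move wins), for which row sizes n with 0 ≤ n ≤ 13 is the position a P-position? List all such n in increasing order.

Build the Grundy sequence with g(k) = mex{g(k−s) : s ∈ {6, 7}, s ≤ k}:
k:     0  1  2  3  4  5  6  7  8  9 10 11 12 13
g(k):  0  0  0  0  0  0  1  1  1  1  1  1  2  0
The P-positions (g = 0) in 0..13 are 0, 1, 2, 3, 4, 5, 13.

0, 1, 2, 3, 4, 5, 13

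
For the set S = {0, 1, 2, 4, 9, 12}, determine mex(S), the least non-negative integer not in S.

3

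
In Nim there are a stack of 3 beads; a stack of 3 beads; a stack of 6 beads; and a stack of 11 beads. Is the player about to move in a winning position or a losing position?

Winning position

Nim-sum: 3 ^ 3 ^ 6 ^ 11 = 13.
The nim-sum is 13 ≠ 0, so this is an N-position: the player to move can win.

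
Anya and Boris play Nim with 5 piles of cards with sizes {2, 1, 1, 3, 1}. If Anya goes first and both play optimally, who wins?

Compute the nim-sum pairwise:
2 ⊕ 1 = 3
3 ⊕ 1 = 2
2 ⊕ 3 = 1
1 ⊕ 1 = 0
The nim-sum is 0, so this is a P-position: the player to move is in a losing position under optimal play; Anya is about to move from it and so loses — Boris wins.

Boris wins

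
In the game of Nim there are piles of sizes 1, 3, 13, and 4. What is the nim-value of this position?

11

Bitwise XOR of the heap sizes:
  0001  (1)
  0011  (3)
  1101  (13)
  0100  (4)
  ----
  1011  (11)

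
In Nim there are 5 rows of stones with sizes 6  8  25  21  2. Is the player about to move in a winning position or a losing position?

Compute the nim-sum pairwise:
6 ⊕ 8 = 14
14 ⊕ 25 = 23
23 ⊕ 21 = 2
2 ⊕ 2 = 0
The nim-sum is 0, so this is a P-position: the player to move is in a losing position under optimal play.

Losing position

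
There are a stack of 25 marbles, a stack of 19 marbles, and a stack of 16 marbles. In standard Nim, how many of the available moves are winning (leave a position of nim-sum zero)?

3

Nim-sum: 25 ⊕ 19 ⊕ 16 = 26.
The overall nim-sum is X = 26. A stack of size p has a winning move iff p XOR X < p (reduce it to p XOR X).
  25: 25 XOR 26 = 3 < 25 — winning move (to 3).
  19: 19 XOR 26 = 9 < 19 — winning move (to 9).
  16: 16 XOR 26 = 10 < 16 — winning move (to 10).
That gives 3 winning moves.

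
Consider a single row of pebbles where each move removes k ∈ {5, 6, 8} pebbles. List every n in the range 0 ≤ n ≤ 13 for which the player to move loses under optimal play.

Build the Grundy sequence with g(k) = mex{g(k−s) : s ∈ {5, 6, 8}, s ≤ k}:
k:     0  1  2  3  4  5  6  7  8  9 10 11 12 13
g(k):  0  0  0  0  0  1  1  1  1  1  2  2  2  0
The P-positions (g = 0) in 0..13 are 0, 1, 2, 3, 4, 13.

0, 1, 2, 3, 4, 13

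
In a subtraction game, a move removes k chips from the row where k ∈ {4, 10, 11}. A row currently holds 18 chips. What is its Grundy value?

2

Build the Grundy sequence with g(k) = mex{g(k−s) : s ∈ {4, 10, 11}, s ≤ k}:
k:     0  1  2  3  4  5  6  7  8  9 10 11 12 13 14 15 16 17 18
g(k):  0  0  0  0  1  1  1  1  0  0  2  2  1  1  3  0  0  0  2
So g(18) = 2.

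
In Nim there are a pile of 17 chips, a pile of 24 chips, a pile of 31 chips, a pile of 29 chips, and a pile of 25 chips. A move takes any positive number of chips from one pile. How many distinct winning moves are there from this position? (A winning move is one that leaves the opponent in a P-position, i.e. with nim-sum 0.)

5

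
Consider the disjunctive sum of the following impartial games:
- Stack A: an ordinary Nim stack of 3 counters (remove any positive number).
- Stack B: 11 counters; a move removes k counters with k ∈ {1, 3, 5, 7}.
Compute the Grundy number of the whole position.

Stack A is a plain Nim stack of size 3, so its Grundy value is 3.
Grundy values for stack B (subtraction set {1, 3, 5, 7}):
k:     0  1  2  3  4  5  6  7  8  9 10 11
g(k):  0  1  0  1  0  1  0  1  0  1  0  1
So g(11) = 1.
The value of a disjunctive sum is the nim-sum of the parts.
Combined value = 3 ⊕ 1 = 2.

2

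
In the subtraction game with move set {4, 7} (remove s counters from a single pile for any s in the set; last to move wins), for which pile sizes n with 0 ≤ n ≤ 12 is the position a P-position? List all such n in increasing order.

Compute g(0), g(1), … for moves {4, 7}:
g(0) = mex{} = 0
g(1) = mex{} = 0
g(2) = mex{} = 0
g(3) = mex{} = 0
g(4) = mex{0} = 1
g(5) = mex{0} = 1
g(6) = mex{0} = 1
g(7) = mex{0} = 1
g(8) = mex{0,1} = 2
g(9) = mex{0,1} = 2
g(10) = mex{0,1} = 2
g(11) = mex{1} = 0
g(12) = mex{1,2} = 0
The P-positions (g = 0) in 0..12 are 0, 1, 2, 3, 11, 12.

0, 1, 2, 3, 11, 12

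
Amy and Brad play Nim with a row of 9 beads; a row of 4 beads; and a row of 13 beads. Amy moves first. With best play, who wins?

Brad wins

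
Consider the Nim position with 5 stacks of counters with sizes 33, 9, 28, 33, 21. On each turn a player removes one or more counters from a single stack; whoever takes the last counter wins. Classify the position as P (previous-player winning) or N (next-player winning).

P-position

Write each in binary and XOR column by column:
  100001  (33)
  001001  (9)
  011100  (28)
  100001  (33)
  010101  (21)
  ------
  000000  (0)
The nim-sum is 0, so this is a P-position: the player to move is in a losing position under optimal play.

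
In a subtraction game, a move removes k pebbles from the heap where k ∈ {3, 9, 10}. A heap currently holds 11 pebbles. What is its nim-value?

1

Build the Grundy sequence with g(k) = mex{g(k−s) : s ∈ {3, 9, 10}, s ≤ k}:
k:     0  1  2  3  4  5  6  7  8  9 10 11
g(k):  0  0  0  1  1  1  0  0  0  1  1  1
So g(11) = 1.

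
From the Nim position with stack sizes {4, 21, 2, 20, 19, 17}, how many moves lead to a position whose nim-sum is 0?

In binary:
  00100  (4)
  10101  (21)
  00010  (2)
  10100  (20)
  10011  (19)
  10001  (17)
  -----
  00101  (5)
The overall nim-sum is X = 5. A stack of size p has a winning move iff p XOR X < p (reduce it to p XOR X).
  4: 4 XOR 5 = 1 < 4 — winning move (to 1).
  21: 21 XOR 5 = 16 < 21 — winning move (to 16).
  2: 2 XOR 5 = 7 ≥ 2 — no move.
  20: 20 XOR 5 = 17 < 20 — winning move (to 17).
  19: 19 XOR 5 = 22 ≥ 19 — no move.
  17: 17 XOR 5 = 20 ≥ 17 — no move.
That gives 3 winning moves.

3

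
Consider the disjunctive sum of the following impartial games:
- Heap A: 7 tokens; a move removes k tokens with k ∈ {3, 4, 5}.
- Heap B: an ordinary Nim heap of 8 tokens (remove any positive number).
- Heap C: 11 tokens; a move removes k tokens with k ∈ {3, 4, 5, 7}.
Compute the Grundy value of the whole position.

Grundy values for heap A (subtraction set {3, 4, 5}):
g(0) = mex{} = 0
g(1) = mex{} = 0
g(2) = mex{} = 0
g(3) = mex{0} = 1
g(4) = mex{0} = 1
g(5) = mex{0} = 1
g(6) = mex{0,1} = 2
g(7) = mex{0,1} = 2
So g(7) = 2.
Heap B is a plain Nim heap of size 8, so its Grundy value is 8.
For heap C, compute g(0), g(1), … with moves {3, 4, 5, 7}:
k:     0  1  2  3  4  5  6  7  8  9 10 11
g(k):  0  0  0  1  1  1  2  2  2  3  0  0
So g(11) = 0.
The value of a disjunctive sum is the nim-sum of the parts.
Combined value = 2 ⊕ 8 ⊕ 0 = 10.

10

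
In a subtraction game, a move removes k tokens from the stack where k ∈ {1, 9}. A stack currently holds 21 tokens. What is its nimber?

1

Grundy values for subtraction set {1, 9}:
k:     0  1  2  3  4  5  6  7  8  9 10 11 12 13 14 15 16 17 18 19 20 21
g(k):  0  1  0  1  0  1  0  1  0  1  0  1  0  1  0  1  0  1  0  1  0  1
So g(21) = 1.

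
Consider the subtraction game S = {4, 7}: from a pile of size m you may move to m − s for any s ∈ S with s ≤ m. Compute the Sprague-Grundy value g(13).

Grundy values for subtraction set {4, 7}:
k:     0  1  2  3  4  5  6  7  8  9 10 11 12 13
g(k):  0  0  0  0  1  1  1  1  2  2  2  0  0  0
So g(13) = 0.

0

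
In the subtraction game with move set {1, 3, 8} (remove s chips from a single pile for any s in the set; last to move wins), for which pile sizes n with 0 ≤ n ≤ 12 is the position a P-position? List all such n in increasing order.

0, 2, 4, 6, 11

Build the Grundy sequence with g(k) = mex{g(k−s) : s ∈ {1, 3, 8}, s ≤ k}:
k:     0  1  2  3  4  5  6  7  8  9 10 11 12
g(k):  0  1  0  1  0  1  0  1  2  3  2  0  1
The P-positions (g = 0) in 0..12 are 0, 2, 4, 6, 11.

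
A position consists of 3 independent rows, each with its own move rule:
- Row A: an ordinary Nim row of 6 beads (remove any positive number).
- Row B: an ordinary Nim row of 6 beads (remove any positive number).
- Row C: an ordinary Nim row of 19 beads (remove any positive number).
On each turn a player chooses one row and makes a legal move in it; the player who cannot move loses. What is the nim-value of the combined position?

Row A is a plain Nim row of size 6, so its Grundy value is 6.
Row B is a plain Nim row of size 6, so its Grundy value is 6.
Row C is a plain Nim row of size 19, so its Grundy value is 19.
By the Sprague-Grundy theorem, the Grundy value of a sum of independent games is the XOR of the component values.
Combined value = 6 XOR 6 XOR 19 = 19.

19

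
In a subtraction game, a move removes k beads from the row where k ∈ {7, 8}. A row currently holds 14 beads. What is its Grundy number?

2

Build the Grundy sequence with g(k) = mex{g(k−s) : s ∈ {7, 8}, s ≤ k}:
g(0) = mex{} = 0
g(1) = mex{} = 0
g(2) = mex{} = 0
g(3) = mex{} = 0
g(4) = mex{} = 0
g(5) = mex{} = 0
g(6) = mex{} = 0
g(7) = mex{0} = 1
g(8) = mex{0} = 1
g(9) = mex{0} = 1
g(10) = mex{0} = 1
g(11) = mex{0} = 1
g(12) = mex{0} = 1
g(13) = mex{0} = 1
g(14) = mex{0,1} = 2
So g(14) = 2.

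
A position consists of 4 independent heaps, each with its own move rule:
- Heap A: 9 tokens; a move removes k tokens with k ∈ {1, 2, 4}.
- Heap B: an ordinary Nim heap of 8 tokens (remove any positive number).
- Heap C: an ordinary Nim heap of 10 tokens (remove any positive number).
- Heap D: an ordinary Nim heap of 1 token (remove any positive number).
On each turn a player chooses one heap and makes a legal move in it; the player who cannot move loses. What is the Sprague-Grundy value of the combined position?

Grundy values for heap A (subtraction set {1, 2, 4}):
g(0) = mex{} = 0
g(1) = mex{0} = 1
g(2) = mex{0,1} = 2
g(3) = mex{1,2} = 0
g(4) = mex{0,2} = 1
g(5) = mex{0,1} = 2
g(6) = mex{1,2} = 0
g(7) = mex{0,2} = 1
g(8) = mex{0,1} = 2
g(9) = mex{1,2} = 0
So g(9) = 0.
Heap B is a plain Nim heap of size 8, so its Grundy value is 8.
Heap C is a plain Nim heap of size 10, so its Grundy value is 10.
Heap D is a plain Nim heap of size 1, so its Grundy value is 1.
By the Sprague-Grundy theorem, the Grundy value of a sum of independent games is the XOR of the component values.
Combined value = 0 ⊕ 8 ⊕ 10 ⊕ 1 = 3.

3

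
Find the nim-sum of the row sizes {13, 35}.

46

Compute the nim-sum pairwise:
13 ⊕ 35 = 46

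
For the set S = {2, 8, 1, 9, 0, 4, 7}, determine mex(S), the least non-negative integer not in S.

The values 0, 1, 2 are all present; 3 is the first non-negative integer missing from the set.

3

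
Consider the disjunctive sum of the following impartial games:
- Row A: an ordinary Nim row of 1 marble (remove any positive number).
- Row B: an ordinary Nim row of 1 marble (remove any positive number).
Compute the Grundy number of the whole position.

Row A is a plain Nim row of size 1, so its Grundy value is 1.
Row B is a plain Nim row of size 1, so its Grundy value is 1.
By the Sprague-Grundy theorem, the Grundy value of a sum of independent games is the XOR of the component values.
Combined value = 1 ⊕ 1 = 0.

0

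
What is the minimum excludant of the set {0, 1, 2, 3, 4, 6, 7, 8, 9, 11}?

5

The values 0, 1, 2, 3, 4 are all present; 5 is the first non-negative integer missing from the set.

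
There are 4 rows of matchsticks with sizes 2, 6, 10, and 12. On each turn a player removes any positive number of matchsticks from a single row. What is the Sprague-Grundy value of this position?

2

Compute the nim-sum pairwise:
2 ^ 6 = 4
4 ^ 10 = 14
14 ^ 12 = 2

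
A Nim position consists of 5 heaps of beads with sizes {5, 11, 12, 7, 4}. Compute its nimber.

1

Nim-sum: 5 XOR 11 XOR 12 XOR 7 XOR 4 = 1.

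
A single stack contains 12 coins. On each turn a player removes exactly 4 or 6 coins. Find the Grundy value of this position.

0

Grundy values for subtraction set {4, 6}:
g(0) = mex{} = 0
g(1) = mex{} = 0
g(2) = mex{} = 0
g(3) = mex{} = 0
g(4) = mex{0} = 1
g(5) = mex{0} = 1
g(6) = mex{0} = 1
g(7) = mex{0} = 1
g(8) = mex{0,1} = 2
g(9) = mex{0,1} = 2
g(10) = mex{1} = 0
g(11) = mex{1} = 0
g(12) = mex{1,2} = 0
So g(12) = 0.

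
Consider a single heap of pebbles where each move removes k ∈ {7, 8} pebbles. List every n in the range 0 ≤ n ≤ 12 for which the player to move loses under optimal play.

0, 1, 2, 3, 4, 5, 6

Build the Grundy sequence with g(k) = mex{g(k−s) : s ∈ {7, 8}, s ≤ k}:
g(0) = mex{} = 0
g(1) = mex{} = 0
g(2) = mex{} = 0
g(3) = mex{} = 0
g(4) = mex{} = 0
g(5) = mex{} = 0
g(6) = mex{} = 0
g(7) = mex{0} = 1
g(8) = mex{0} = 1
g(9) = mex{0} = 1
g(10) = mex{0} = 1
g(11) = mex{0} = 1
g(12) = mex{0} = 1
The P-positions (g = 0) in 0..12 are 0, 1, 2, 3, 4, 5, 6.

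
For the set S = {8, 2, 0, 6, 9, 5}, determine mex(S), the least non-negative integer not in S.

0 is in the set but 1 is not, so the mex is 1.

1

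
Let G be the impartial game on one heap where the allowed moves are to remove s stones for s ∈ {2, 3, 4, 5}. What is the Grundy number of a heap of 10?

Grundy values for subtraction set {2, 3, 4, 5}:
k:     0  1  2  3  4  5  6  7  8  9 10
g(k):  0  0  1  1  2  2  3  0  0  1  1
So g(10) = 1.

1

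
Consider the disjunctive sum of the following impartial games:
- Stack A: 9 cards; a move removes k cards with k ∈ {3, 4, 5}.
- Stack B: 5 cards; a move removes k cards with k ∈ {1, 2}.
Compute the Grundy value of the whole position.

For stack A, compute g(0), g(1), … with moves {3, 4, 5}:
k:     0  1  2  3  4  5  6  7  8  9
g(k):  0  0  0  1  1  1  2  2  0  0
So g(9) = 0.
For stack B, compute g(0), g(1), … with moves {1, 2}:
g(0) = mex{} = 0
g(1) = mex{0} = 1
g(2) = mex{0,1} = 2
g(3) = mex{1,2} = 0
g(4) = mex{0,2} = 1
g(5) = mex{0,1} = 2
So g(5) = 2.
By the Sprague-Grundy theorem, the Grundy value of a sum of independent games is the XOR of the component values.
Combined value = 0 ⊕ 2 = 2.

2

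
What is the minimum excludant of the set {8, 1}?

0 is not in the set, so the mex is 0.

0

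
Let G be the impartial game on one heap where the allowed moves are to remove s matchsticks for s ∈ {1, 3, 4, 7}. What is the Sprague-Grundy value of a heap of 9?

1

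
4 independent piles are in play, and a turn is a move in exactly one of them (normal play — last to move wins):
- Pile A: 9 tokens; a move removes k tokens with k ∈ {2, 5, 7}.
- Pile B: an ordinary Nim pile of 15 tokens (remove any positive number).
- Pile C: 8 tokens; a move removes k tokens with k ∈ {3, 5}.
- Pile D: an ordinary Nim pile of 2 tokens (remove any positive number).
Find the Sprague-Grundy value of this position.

15

Build the Grundy sequence for pile A with g(k) = mex{g(k−s) : s ∈ {2, 5, 7}, s ≤ k}:
g(0) = mex{} = 0
g(1) = mex{} = 0
g(2) = mex{0} = 1
g(3) = mex{0} = 1
g(4) = mex{1} = 0
g(5) = mex{0,1} = 2
g(6) = mex{0} = 1
g(7) = mex{0,1,2} = 3
g(8) = mex{0,1} = 2
g(9) = mex{0,1,3} = 2
So g(9) = 2.
Pile B is a plain Nim pile of size 15, so its Grundy value is 15.
Grundy values for pile C (subtraction set {3, 5}):
g(0) = mex{} = 0
g(1) = mex{} = 0
g(2) = mex{} = 0
g(3) = mex{0} = 1
g(4) = mex{0} = 1
g(5) = mex{0} = 1
g(6) = mex{0,1} = 2
g(7) = mex{0,1} = 2
g(8) = mex{1} = 0
So g(8) = 0.
Pile D is a plain Nim pile of size 2, so its Grundy value is 2.
The value of a disjunctive sum is the nim-sum of the parts.
Combined value = 2 XOR 15 XOR 0 XOR 2 = 15.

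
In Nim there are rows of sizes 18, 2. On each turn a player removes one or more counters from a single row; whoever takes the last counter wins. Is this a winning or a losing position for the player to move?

Nim-sum: 18 XOR 2 = 16.
The nim-sum is 16 ≠ 0, so this is an N-position: the player to move can win.

Winning position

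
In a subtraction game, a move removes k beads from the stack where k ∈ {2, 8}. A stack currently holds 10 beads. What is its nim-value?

0

Build the Grundy sequence with g(k) = mex{g(k−s) : s ∈ {2, 8}, s ≤ k}:
k:     0  1  2  3  4  5  6  7  8  9 10
g(k):  0  0  1  1  0  0  1  1  2  2  0
So g(10) = 0.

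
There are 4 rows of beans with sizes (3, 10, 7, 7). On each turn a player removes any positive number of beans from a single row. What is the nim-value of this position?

9

Nim-sum: 3 ^ 10 ^ 7 ^ 7 = 9.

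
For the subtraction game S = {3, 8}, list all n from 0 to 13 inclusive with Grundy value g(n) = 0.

0, 1, 2, 6, 7, 11, 12, 13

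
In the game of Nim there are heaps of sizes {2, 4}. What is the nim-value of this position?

Write each in binary and XOR column by column:
  010  (2)
  100  (4)
  ---
  110  (6)

6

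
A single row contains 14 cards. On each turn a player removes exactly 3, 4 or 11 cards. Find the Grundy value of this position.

Compute g(0), g(1), … for moves {3, 4, 11}:
k:     0  1  2  3  4  5  6  7  8  9 10 11 12 13 14
g(k):  0  0  0  1  1  1  2  0  0  0  1  1  1  2  0
So g(14) = 0.

0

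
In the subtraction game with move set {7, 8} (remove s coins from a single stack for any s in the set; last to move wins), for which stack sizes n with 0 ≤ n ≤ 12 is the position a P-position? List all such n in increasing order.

0, 1, 2, 3, 4, 5, 6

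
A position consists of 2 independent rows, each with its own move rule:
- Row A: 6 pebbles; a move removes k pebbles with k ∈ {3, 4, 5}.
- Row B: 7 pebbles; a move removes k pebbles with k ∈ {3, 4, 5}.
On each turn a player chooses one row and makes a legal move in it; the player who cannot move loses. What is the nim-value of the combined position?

0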